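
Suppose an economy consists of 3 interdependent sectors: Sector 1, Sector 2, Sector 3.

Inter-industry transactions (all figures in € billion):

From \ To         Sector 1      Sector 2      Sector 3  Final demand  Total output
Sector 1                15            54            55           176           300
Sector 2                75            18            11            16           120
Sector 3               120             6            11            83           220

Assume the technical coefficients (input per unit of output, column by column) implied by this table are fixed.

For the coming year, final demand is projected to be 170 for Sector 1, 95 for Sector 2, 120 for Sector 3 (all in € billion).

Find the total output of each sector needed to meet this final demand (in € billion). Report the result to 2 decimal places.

x_1 = 368.88, x_2 = 237.56, x_3 = 294.14

Technical coefficients a_ij = z_ij / X_j:
  a_11 = 15/300 = 0.05, a_21 = 75/300 = 0.25, a_31 = 120/300 = 0.40
  a_12 = 54/120 = 0.45, a_22 = 18/120 = 0.15, a_32 = 6/120 = 0.05
  a_13 = 55/220 = 0.25, a_23 = 11/220 = 0.05, a_33 = 11/220 = 0.05
I − A =
  [   0.95    -0.45    -0.25]
  [  -0.25     0.85    -0.05]
  [  -0.40    -0.05     0.95]
Cofactors of I−A, C_ij = (−1)^(i+j)·(minor ij) (rows/columns in the sector order above):
  C_11 = (0.85)(0.95) − (-0.05)(-0.05) = 0.8050
  C_12 = −[(-0.25)(0.95) − (-0.05)(-0.40)] = 0.2575
  C_13 = (-0.25)(-0.05) − (0.85)(-0.40) = 0.3525
  C_21 = −[(-0.45)(0.95) − (-0.25)(-0.05)] = 0.4400
  C_22 = (0.95)(0.95) − (-0.25)(-0.40) = 0.8025
  C_23 = −[(0.95)(-0.05) − (-0.45)(-0.40)] = 0.2275
  C_31 = (-0.45)(-0.05) − (-0.25)(0.85) = 0.2350
  C_32 = −[(0.95)(-0.05) − (-0.25)(-0.25)] = 0.1100
  C_33 = (0.95)(0.85) − (-0.45)(-0.25) = 0.6950
det(I−A) = Σ_j (I−A)_1j·C_1j = (0.95)(0.8050) + (-0.45)(0.2575) + (-0.25)(0.3525) = 0.56075
adj(I−A) = Cᵀ =
  [ 0.8050   0.4400   0.2350]
  [ 0.2575   0.8025   0.1100]
  [ 0.3525   0.2275   0.6950]
(I − A)⁻¹ = adj(I−A) / det(I−A) ≈
  [   1.4356     0.7847     0.4191]
  [   0.4592     1.4311     0.1962]
  [   0.6286     0.4057     1.2394]
x = (I − A)⁻¹ d = adj(I−A)·d / det(I−A), with det(I−A) = 0.56075:
  x_1 = (0.8050·170 + 0.4400·95 + 0.2350·120) / 0.56075 = 206.85 / 0.56075 ≈ 368.88
  x_2 = (0.2575·170 + 0.8025·95 + 0.1100·120) / 0.56075 = 133.2125 / 0.56075 ≈ 237.56
  x_3 = (0.3525·170 + 0.2275·95 + 0.6950·120) / 0.56075 = 164.9375 / 0.56075 ≈ 294.14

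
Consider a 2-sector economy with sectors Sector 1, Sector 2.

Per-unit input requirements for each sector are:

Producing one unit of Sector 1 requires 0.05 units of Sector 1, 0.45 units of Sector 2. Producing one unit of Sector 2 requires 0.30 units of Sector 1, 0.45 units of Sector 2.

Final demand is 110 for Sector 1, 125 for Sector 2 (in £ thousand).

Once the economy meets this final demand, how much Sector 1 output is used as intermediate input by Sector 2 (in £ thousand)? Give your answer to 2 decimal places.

z_12 = 130.26

I − A =
  [   0.95    -0.30]
  [  -0.45     0.55]
det(I−A) = (0.95)(0.55) − (-0.30)(-0.45) = 0.3875
adj(I−A) = [[0.55, 0.30], [0.45, 0.95]]
(I − A)⁻¹ = adj(I−A) / det(I−A) ≈
  [   1.4194     0.7742]
  [   1.1613     2.4516]
First solve x = (I − A)⁻¹ d = adj(I−A)·d / det(I−A); in particular x_2 = (0.45·110 + 0.95·125) / 0.3875 = 168.25 / 0.3875 ≈ 434.1935.
Intermediate flow from 1 to 2: z_12 = a_12 · x_2 = 0.30 × 168.25 / 0.3875 = 50.475 / 0.3875 ≈ 130.26.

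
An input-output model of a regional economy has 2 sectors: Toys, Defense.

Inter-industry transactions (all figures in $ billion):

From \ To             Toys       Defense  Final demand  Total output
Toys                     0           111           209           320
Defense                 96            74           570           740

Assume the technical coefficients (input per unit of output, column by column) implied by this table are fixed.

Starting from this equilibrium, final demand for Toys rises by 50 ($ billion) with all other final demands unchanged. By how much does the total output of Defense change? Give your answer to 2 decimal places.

Δx_D = 17.54

Technical coefficients a_ij = z_ij / X_j:
  a_TT = 0/320 = 0.00, a_DT = 96/320 = 0.30
  a_TD = 111/740 = 0.15, a_DD = 74/740 = 0.10
I − A =
  [   1.00    -0.15]
  [  -0.30     0.90]
det(I−A) = (1.00)(0.90) − (-0.15)(-0.30) = 0.8550
adj(I−A) = [[0.90, 0.15], [0.30, 1.00]]
(I − A)⁻¹ = adj(I−A) / det(I−A) ≈
  [   1.0526     0.1754]
  [   0.3509     1.1696]
Δx = (I − A)⁻¹ Δd with Δd having +50 in the Toys component and 0 elsewhere.
So Δx_D = L_DT · (+50), where L_DT = adj(I−A)_DT / det(I−A) = 0.30 / 0.8550.
Δx_D = 0.30 × (+50) / 0.8550 = 15.00 / 0.8550 ≈ 17.54.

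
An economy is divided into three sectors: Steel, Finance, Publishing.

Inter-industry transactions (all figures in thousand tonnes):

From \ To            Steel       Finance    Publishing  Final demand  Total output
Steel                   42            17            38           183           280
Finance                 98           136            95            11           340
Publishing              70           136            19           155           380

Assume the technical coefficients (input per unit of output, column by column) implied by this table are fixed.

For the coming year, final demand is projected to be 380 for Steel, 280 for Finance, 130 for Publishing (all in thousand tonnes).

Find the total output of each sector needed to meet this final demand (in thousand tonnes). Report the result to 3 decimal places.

Technical coefficients a_ij = z_ij / X_j:
  a_SS = 42/280 = 0.15, a_FS = 98/280 = 0.35, a_PS = 70/280 = 0.25
  a_SF = 17/340 = 0.05, a_FF = 136/340 = 0.40, a_PF = 136/340 = 0.40
  a_SP = 38/380 = 0.10, a_FP = 95/380 = 0.25, a_PP = 19/380 = 0.05
I − A =
  [   0.85    -0.05    -0.10]
  [  -0.35     0.60    -0.25]
  [  -0.25    -0.40     0.95]
Cofactors of I−A, C_ij = (−1)^(i+j)·(minor ij) (rows/columns in the sector order above):
  C_11 = (0.60)(0.95) − (-0.25)(-0.40) = 0.4700
  C_12 = −[(-0.35)(0.95) − (-0.25)(-0.25)] = 0.3950
  C_13 = (-0.35)(-0.40) − (0.60)(-0.25) = 0.2900
  C_21 = −[(-0.05)(0.95) − (-0.10)(-0.40)] = 0.0875
  C_22 = (0.85)(0.95) − (-0.10)(-0.25) = 0.7825
  C_23 = −[(0.85)(-0.40) − (-0.05)(-0.25)] = 0.3525
  C_31 = (-0.05)(-0.25) − (-0.10)(0.60) = 0.0725
  C_32 = −[(0.85)(-0.25) − (-0.10)(-0.35)] = 0.2475
  C_33 = (0.85)(0.60) − (-0.05)(-0.35) = 0.4925
det(I−A) = Σ_j (I−A)_1j·C_1j = (0.85)(0.4700) + (-0.05)(0.3950) + (-0.10)(0.2900) = 0.35075
adj(I−A) = Cᵀ =
  [ 0.4700   0.0875   0.0725]
  [ 0.3950   0.7825   0.2475]
  [ 0.2900   0.3525   0.4925]
(I − A)⁻¹ = adj(I−A) / det(I−A) ≈
  [   1.3400     0.2495     0.2067]
  [   1.1262     2.2309     0.7056]
  [   0.8268     1.0050     1.4041]
x = (I − A)⁻¹ d = adj(I−A)·d / det(I−A), with det(I−A) = 0.35075:
  x_S = (0.4700·380 + 0.0875·280 + 0.0725·130) / 0.35075 = 212.525 / 0.35075 ≈ 605.916
  x_F = (0.3950·380 + 0.7825·280 + 0.2475·130) / 0.35075 = 401.375 / 0.35075 ≈ 1144.334
  x_P = (0.2900·380 + 0.3525·280 + 0.4925·130) / 0.35075 = 272.925 / 0.35075 ≈ 778.118

x_S = 605.916, x_F = 1144.334, x_P = 778.118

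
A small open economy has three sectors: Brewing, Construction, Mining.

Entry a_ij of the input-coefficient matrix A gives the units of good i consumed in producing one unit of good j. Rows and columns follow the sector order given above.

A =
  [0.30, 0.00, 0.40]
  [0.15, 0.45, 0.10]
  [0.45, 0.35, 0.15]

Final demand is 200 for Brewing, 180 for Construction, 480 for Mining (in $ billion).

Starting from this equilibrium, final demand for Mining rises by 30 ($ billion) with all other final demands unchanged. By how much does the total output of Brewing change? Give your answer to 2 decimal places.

I − A =
  [   0.70     0.00    -0.40]
  [  -0.15     0.55    -0.10]
  [  -0.45    -0.35     0.85]
Cofactors of I−A, C_ij = (−1)^(i+j)·(minor ij) (rows/columns in the sector order above):
  C_11 = (0.55)(0.85) − (-0.10)(-0.35) = 0.4325
  C_12 = −[(-0.15)(0.85) − (-0.10)(-0.45)] = 0.1725
  C_13 = (-0.15)(-0.35) − (0.55)(-0.45) = 0.3000
  C_21 = −[(0.00)(0.85) − (-0.40)(-0.35)] = 0.1400
  C_22 = (0.70)(0.85) − (-0.40)(-0.45) = 0.4150
  C_23 = −[(0.70)(-0.35) − (0.00)(-0.45)] = 0.2450
  C_31 = (0.00)(-0.10) − (-0.40)(0.55) = 0.2200
  C_32 = −[(0.70)(-0.10) − (-0.40)(-0.15)] = 0.1300
  C_33 = (0.70)(0.55) − (0.00)(-0.15) = 0.3850
det(I−A) = Σ_j (I−A)_1j·C_1j = (0.70)(0.4325) + (0.00)(0.1725) + (-0.40)(0.3000) = 0.18275
adj(I−A) = Cᵀ =
  [ 0.4325   0.1400   0.2200]
  [ 0.1725   0.4150   0.1300]
  [ 0.3000   0.2450   0.3850]
(I − A)⁻¹ = adj(I−A) / det(I−A) ≈
  [   2.3666     0.7661     1.2038]
  [   0.9439     2.2709     0.7114]
  [   1.6416     1.3406     2.1067]
Δx = (I − A)⁻¹ Δd with Δd having +30 in the Mining component and 0 elsewhere.
So Δx_B = L_BM · (+30), where L_BM = adj(I−A)_BM / det(I−A) = 0.2200 / 0.18275.
Δx_B = 0.2200 × (+30) / 0.18275 = 6.60 / 0.18275 ≈ 36.11.

Δx_B = 36.11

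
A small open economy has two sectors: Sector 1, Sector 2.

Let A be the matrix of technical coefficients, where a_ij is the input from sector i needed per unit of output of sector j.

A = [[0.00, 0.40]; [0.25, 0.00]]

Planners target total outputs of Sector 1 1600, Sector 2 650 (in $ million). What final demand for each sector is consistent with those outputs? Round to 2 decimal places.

I − A =
  [   1.00    -0.40]
  [  -0.25     1.00]
d = (I − A) x:
  d_1 = (+1.00)·1600 + (-0.40)·650 = 1340.00
  d_2 = (-0.25)·1600 + (+1.00)·650 = 250.00

d_1 = 1340.00, d_2 = 250.00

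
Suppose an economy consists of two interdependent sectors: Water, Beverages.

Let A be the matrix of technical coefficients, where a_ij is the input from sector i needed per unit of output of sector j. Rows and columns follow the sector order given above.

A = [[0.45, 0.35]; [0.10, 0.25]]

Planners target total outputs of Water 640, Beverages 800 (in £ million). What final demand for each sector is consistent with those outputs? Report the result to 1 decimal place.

d_1 = 72.0, d_2 = 536.0

I − A =
  [   0.55    -0.35]
  [  -0.10     0.75]
d = (I − A) x:
  d_1 = (+0.55)·640 + (-0.35)·800 = 72.0
  d_2 = (-0.10)·640 + (+0.75)·800 = 536.0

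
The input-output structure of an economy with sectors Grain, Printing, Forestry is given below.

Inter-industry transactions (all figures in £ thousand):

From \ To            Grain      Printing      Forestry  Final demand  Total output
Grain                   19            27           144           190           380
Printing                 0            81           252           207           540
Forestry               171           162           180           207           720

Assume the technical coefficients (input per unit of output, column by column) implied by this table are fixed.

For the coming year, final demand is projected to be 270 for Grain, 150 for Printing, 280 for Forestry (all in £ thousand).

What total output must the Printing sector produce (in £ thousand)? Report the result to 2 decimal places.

x_P = 543.30

Technical coefficients a_ij = z_ij / X_j:
  a_GG = 19/380 = 0.05, a_PG = 0/380 = 0.00, a_FG = 171/380 = 0.45
  a_GP = 27/540 = 0.05, a_PP = 81/540 = 0.15, a_FP = 162/540 = 0.30
  a_GF = 144/720 = 0.20, a_PF = 252/720 = 0.35, a_FF = 180/720 = 0.25
I − A =
  [   0.95    -0.05    -0.20]
  [   0.00     0.85    -0.35]
  [  -0.45    -0.30     0.75]
Cofactors of I−A, C_ij = (−1)^(i+j)·(minor ij) (rows/columns in the sector order above):
  C_11 = (0.85)(0.75) − (-0.35)(-0.30) = 0.5325
  C_12 = −[(0.00)(0.75) − (-0.35)(-0.45)] = 0.1575
  C_13 = (0.00)(-0.30) − (0.85)(-0.45) = 0.3825
  C_21 = −[(-0.05)(0.75) − (-0.20)(-0.30)] = 0.0975
  C_22 = (0.95)(0.75) − (-0.20)(-0.45) = 0.6225
  C_23 = −[(0.95)(-0.30) − (-0.05)(-0.45)] = 0.3075
  C_31 = (-0.05)(-0.35) − (-0.20)(0.85) = 0.1875
  C_32 = −[(0.95)(-0.35) − (-0.20)(0.00)] = 0.3325
  C_33 = (0.95)(0.85) − (-0.05)(0.00) = 0.8075
det(I−A) = Σ_j (I−A)_1j·C_1j = (0.95)(0.5325) + (-0.05)(0.1575) + (-0.20)(0.3825) = 0.4215
adj(I−A) = Cᵀ =
  [ 0.5325   0.0975   0.1875]
  [ 0.1575   0.6225   0.3325]
  [ 0.3825   0.3075   0.8075]
(I − A)⁻¹ = adj(I−A) / det(I−A) ≈
  [   1.2633     0.2313     0.4448]
  [   0.3737     1.4769     0.7888]
  [   0.9075     0.7295     1.9158]
x = (I − A)⁻¹ d = adj(I−A)·d / det(I−A), with det(I−A) = 0.4215:
  x_G = (0.5325·270 + 0.0975·150 + 0.1875·280) / 0.4215 = 210.90 / 0.4215 ≈ 500.36
  x_P = (0.1575·270 + 0.6225·150 + 0.3325·280) / 0.4215 = 229.00 / 0.4215 ≈ 543.30
  x_F = (0.3825·270 + 0.3075·150 + 0.8075·280) / 0.4215 = 375.50 / 0.4215 ≈ 890.87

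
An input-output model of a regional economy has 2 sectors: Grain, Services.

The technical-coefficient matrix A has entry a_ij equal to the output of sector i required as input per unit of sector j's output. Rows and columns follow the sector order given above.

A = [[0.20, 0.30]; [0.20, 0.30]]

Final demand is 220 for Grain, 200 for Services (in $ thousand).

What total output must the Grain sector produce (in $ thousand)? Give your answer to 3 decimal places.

x_G = 428.000

I − A =
  [   0.80    -0.30]
  [  -0.20     0.70]
det(I−A) = (0.80)(0.70) − (-0.30)(-0.20) = 0.5000
adj(I−A) = [[0.70, 0.30], [0.20, 0.80]]
(I − A)⁻¹ = adj(I−A) / det(I−A) ≈
  [   1.4000     0.6000]
  [   0.4000     1.6000]
x = (I − A)⁻¹ d = adj(I−A)·d / det(I−A), with det(I−A) = 0.5000:
  x_G = (0.70·220 + 0.30·200) / 0.5000 = 214.00 / 0.5000 = 428.000
  x_S = (0.20·220 + 0.80·200) / 0.5000 = 204.00 / 0.5000 = 408.000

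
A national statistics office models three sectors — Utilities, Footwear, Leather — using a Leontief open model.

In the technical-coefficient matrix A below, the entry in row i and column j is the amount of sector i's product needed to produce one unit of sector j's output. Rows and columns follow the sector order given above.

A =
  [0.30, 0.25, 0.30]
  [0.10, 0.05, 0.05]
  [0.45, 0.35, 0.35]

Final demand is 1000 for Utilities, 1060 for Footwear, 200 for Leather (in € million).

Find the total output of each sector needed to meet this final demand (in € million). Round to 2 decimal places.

x_1 = 3635.86, x_2 = 1695.23, x_3 = 3737.64

I − A =
  [   0.70    -0.25    -0.30]
  [  -0.10     0.95    -0.05]
  [  -0.45    -0.35     0.65]
Cofactors of I−A, C_ij = (−1)^(i+j)·(minor ij) (rows/columns in the sector order above):
  C_11 = (0.95)(0.65) − (-0.05)(-0.35) = 0.6000
  C_12 = −[(-0.10)(0.65) − (-0.05)(-0.45)] = 0.0875
  C_13 = (-0.10)(-0.35) − (0.95)(-0.45) = 0.4625
  C_21 = −[(-0.25)(0.65) − (-0.30)(-0.35)] = 0.2675
  C_22 = (0.70)(0.65) − (-0.30)(-0.45) = 0.3200
  C_23 = −[(0.70)(-0.35) − (-0.25)(-0.45)] = 0.3575
  C_31 = (-0.25)(-0.05) − (-0.30)(0.95) = 0.2975
  C_32 = −[(0.70)(-0.05) − (-0.30)(-0.10)] = 0.0650
  C_33 = (0.70)(0.95) − (-0.25)(-0.10) = 0.6400
det(I−A) = Σ_j (I−A)_1j·C_1j = (0.70)(0.6000) + (-0.25)(0.0875) + (-0.30)(0.4625) = 0.259375
adj(I−A) = Cᵀ =
  [ 0.6000   0.2675   0.2975]
  [ 0.0875   0.3200   0.0650]
  [ 0.4625   0.3575   0.6400]
(I − A)⁻¹ = adj(I−A) / det(I−A) ≈
  [   2.3133     1.0313     1.1470]
  [   0.3373     1.2337     0.2506]
  [   1.7831     1.3783     2.4675]
x = (I − A)⁻¹ d = adj(I−A)·d / det(I−A), with det(I−A) = 0.259375:
  x_1 = (0.6000·1000 + 0.2675·1060 + 0.2975·200) / 0.259375 = 943.05 / 0.259375 ≈ 3635.86
  x_2 = (0.0875·1000 + 0.3200·1060 + 0.0650·200) / 0.259375 = 439.70 / 0.259375 ≈ 1695.23
  x_3 = (0.4625·1000 + 0.3575·1060 + 0.6400·200) / 0.259375 = 969.45 / 0.259375 ≈ 3737.64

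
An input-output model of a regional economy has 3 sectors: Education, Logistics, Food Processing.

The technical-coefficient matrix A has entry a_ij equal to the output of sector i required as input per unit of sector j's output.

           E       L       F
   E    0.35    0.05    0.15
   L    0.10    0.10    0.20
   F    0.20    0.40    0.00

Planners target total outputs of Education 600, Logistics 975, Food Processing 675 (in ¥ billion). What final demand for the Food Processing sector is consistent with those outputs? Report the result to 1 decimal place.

d_F = 165.0

I − A =
  [   0.65    -0.05    -0.15]
  [  -0.10     0.90    -0.20]
  [  -0.20    -0.40     1.00]
d = (I − A) x:
  d_E = (+0.65)·600 + (-0.05)·975 + (-0.15)·675 = 240.0
  d_L = (-0.10)·600 + (+0.90)·975 + (-0.20)·675 = 682.5
  d_F = (-0.20)·600 + (-0.40)·975 + (+1.00)·675 = 165.0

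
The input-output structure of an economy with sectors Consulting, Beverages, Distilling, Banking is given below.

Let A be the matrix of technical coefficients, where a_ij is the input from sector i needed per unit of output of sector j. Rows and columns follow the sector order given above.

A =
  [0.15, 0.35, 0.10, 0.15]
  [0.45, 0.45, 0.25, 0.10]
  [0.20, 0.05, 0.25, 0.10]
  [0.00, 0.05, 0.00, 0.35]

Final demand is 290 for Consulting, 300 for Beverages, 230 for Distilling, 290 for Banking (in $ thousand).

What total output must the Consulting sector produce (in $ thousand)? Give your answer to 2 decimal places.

x_1 = 1529.37

I − A =
  [   0.85    -0.35    -0.10    -0.15]
  [  -0.45     0.55    -0.25    -0.10]
  [  -0.20    -0.05     0.75    -0.10]
  [   0.00    -0.05     0.00     0.65]
Compute the cofactors C_ij = (−1)^(i+j)·(3×3 minor ij) of I−A; the adjugate is their transpose:
adj(I−A) = Cᵀ =
  [ 0.255000   0.180000   0.094000   0.101000]
  [ 0.251875   0.401375   0.167375   0.145625]
  [ 0.087375   0.078875   0.193875   0.062125]
  [ 0.019375   0.030875   0.012875   0.191125]
det(I−A) = Σ_j (I−A)_1j·C_1j = (0.85)(0.255000) + (-0.35)(0.251875) + (-0.10)(0.087375) + (-0.15)(0.019375) = 0.11695
(I − A)⁻¹ = adj(I−A) / det(I−A) ≈
  [   2.1804     1.5391     0.8038     0.8636]
  [   2.1537     3.4320     1.4312     1.2452]
  [   0.7471     0.6744     1.6578     0.5312]
  [   0.1657     0.2640     0.1101     1.6342]
x = (I − A)⁻¹ d = adj(I−A)·d / det(I−A), with det(I−A) = 0.11695:
  x_1 = (0.255000·290 + 0.180000·300 + 0.094000·230 + 0.101000·290) / 0.11695 = 178.86 / 0.11695 ≈ 1529.37
  x_2 = (0.251875·290 + 0.401375·300 + 0.167375·230 + 0.145625·290) / 0.11695 = 274.18375 / 0.11695 ≈ 2344.45
  x_3 = (0.087375·290 + 0.078875·300 + 0.193875·230 + 0.062125·290) / 0.11695 = 111.60875 / 0.11695 ≈ 954.33
  x_4 = (0.019375·290 + 0.030875·300 + 0.012875·230 + 0.191125·290) / 0.11695 = 73.26875 / 0.11695 ≈ 626.50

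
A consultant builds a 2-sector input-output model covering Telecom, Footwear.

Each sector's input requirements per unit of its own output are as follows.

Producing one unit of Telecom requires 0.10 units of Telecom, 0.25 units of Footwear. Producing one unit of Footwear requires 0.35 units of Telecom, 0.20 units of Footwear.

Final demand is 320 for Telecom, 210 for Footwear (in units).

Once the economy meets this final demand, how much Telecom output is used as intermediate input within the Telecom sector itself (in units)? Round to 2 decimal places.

I − A =
  [   0.90    -0.35]
  [  -0.25     0.80]
det(I−A) = (0.90)(0.80) − (-0.35)(-0.25) = 0.6325
adj(I−A) = [[0.80, 0.35], [0.25, 0.90]]
(I − A)⁻¹ = adj(I−A) / det(I−A) ≈
  [   1.2648     0.5534]
  [   0.3953     1.4229]
First solve x = (I − A)⁻¹ d = adj(I−A)·d / det(I−A); in particular x_T = (0.80·320 + 0.35·210) / 0.6325 = 329.50 / 0.6325 ≈ 520.9486.
Intermediate flow from T to T: z_TT = a_TT · x_T = 0.10 × 329.50 / 0.6325 = 32.95 / 0.6325 ≈ 52.09.

z_TT = 52.09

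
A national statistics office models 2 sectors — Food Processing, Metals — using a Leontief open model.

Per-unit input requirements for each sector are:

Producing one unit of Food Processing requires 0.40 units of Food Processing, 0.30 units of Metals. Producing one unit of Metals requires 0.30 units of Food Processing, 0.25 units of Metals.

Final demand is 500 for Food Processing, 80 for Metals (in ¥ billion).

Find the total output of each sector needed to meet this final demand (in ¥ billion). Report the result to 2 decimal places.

I − A =
  [   0.60    -0.30]
  [  -0.30     0.75]
det(I−A) = (0.60)(0.75) − (-0.30)(-0.30) = 0.3600
adj(I−A) = [[0.75, 0.30], [0.30, 0.60]]
(I − A)⁻¹ = adj(I−A) / det(I−A) ≈
  [   2.0833     0.8333]
  [   0.8333     1.6667]
x = (I − A)⁻¹ d = adj(I−A)·d / det(I−A), with det(I−A) = 0.3600:
  x_F = (0.75·500 + 0.30·80) / 0.3600 = 399.00 / 0.3600 ≈ 1108.33
  x_M = (0.30·500 + 0.60·80) / 0.3600 = 198.00 / 0.3600 = 550.00

x_F = 1108.33, x_M = 550.00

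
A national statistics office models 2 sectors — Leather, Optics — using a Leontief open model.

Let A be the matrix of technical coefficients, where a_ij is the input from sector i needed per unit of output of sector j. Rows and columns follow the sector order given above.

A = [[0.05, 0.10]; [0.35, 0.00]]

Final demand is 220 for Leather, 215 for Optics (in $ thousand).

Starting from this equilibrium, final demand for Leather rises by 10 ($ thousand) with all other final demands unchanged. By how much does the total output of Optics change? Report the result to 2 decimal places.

Δx_2 = 3.83

I − A =
  [   0.95    -0.10]
  [  -0.35     1.00]
det(I−A) = (0.95)(1.00) − (-0.10)(-0.35) = 0.9150
adj(I−A) = [[1.00, 0.10], [0.35, 0.95]]
(I − A)⁻¹ = adj(I−A) / det(I−A) ≈
  [   1.0929     0.1093]
  [   0.3825     1.0383]
Δx = (I − A)⁻¹ Δd with Δd having +10 in the Leather component and 0 elsewhere.
So Δx_2 = L_21 · (+10), where L_21 = adj(I−A)_21 / det(I−A) = 0.35 / 0.9150.
Δx_2 = 0.35 × (+10) / 0.9150 = 3.50 / 0.9150 ≈ 3.83.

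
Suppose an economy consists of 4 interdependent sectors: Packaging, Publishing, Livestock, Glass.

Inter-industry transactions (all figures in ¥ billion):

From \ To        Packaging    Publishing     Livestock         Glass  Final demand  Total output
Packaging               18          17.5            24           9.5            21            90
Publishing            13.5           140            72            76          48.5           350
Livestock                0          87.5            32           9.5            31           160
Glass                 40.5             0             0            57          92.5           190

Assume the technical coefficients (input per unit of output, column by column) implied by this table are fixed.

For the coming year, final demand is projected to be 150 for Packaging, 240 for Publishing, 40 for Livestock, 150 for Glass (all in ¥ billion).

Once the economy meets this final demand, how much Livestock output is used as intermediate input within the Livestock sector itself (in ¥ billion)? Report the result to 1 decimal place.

z_33 = 84.9

Technical coefficients a_ij = z_ij / X_j:
  a_11 = 18/90 = 0.20, a_21 = 13.5/90 = 0.15, a_31 = 0/90 = 0.00, a_41 = 40.5/90 = 0.45
  a_12 = 17.5/350 = 0.05, a_22 = 140/350 = 0.40, a_32 = 87.5/350 = 0.25, a_42 = 0/350 = 0.00
  a_13 = 24/160 = 0.15, a_23 = 72/160 = 0.45, a_33 = 32/160 = 0.20, a_43 = 0/160 = 0.00
  a_14 = 9.5/190 = 0.05, a_24 = 76/190 = 0.40, a_34 = 9.5/190 = 0.05, a_44 = 57/190 = 0.30
I − A =
  [   0.80    -0.05    -0.15    -0.05]
  [  -0.15     0.60    -0.45    -0.40]
  [   0.00    -0.25     0.80    -0.05]
  [  -0.45     0.00     0.00     0.70]
Compute the cofactors C_ij = (−1)^(i+j)·(3×3 minor ij) of I−A; the adjugate is their transpose:
adj(I−A) = Cᵀ =
  [ 0.257250   0.054250   0.078750   0.055000]
  [ 0.238125   0.426625   0.284625   0.281125]
  [ 0.084750   0.135500   0.308250   0.105500]
  [ 0.165375   0.034875   0.050625   0.282375]
det(I−A) = Σ_j (I−A)_1j·C_1j = (0.80)(0.257250) + (-0.05)(0.238125) + (-0.15)(0.084750) + (-0.05)(0.165375) = 0.1729125
(I − A)⁻¹ = adj(I−A) / det(I−A) ≈
  [   1.4877     0.3137     0.4554     0.3181]
  [   1.3771     2.4673     1.6461     1.6258]
  [   0.4901     0.7836     1.7827     0.6101]
  [   0.9564     0.2017     0.2928     1.6331]
First solve x = (I − A)⁻¹ d = adj(I−A)·d / det(I−A); in particular x_3 = (0.084750·150 + 0.135500·240 + 0.308250·40 + 0.105500·150) / 0.1729125 = 73.3875 / 0.1729125 ≈ 424.420.
Intermediate flow from 3 to 3: z_33 = a_33 · x_3 = 0.20 × 73.3875 / 0.1729125 = 14.6775 / 0.1729125 ≈ 84.9.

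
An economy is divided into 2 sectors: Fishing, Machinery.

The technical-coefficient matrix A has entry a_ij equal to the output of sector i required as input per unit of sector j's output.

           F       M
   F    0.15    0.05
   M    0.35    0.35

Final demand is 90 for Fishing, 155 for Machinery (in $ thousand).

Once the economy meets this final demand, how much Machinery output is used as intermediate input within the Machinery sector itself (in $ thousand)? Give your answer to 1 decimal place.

z_MM = 106.8

I − A =
  [   0.85    -0.05]
  [  -0.35     0.65]
det(I−A) = (0.85)(0.65) − (-0.05)(-0.35) = 0.5350
adj(I−A) = [[0.65, 0.05], [0.35, 0.85]]
(I − A)⁻¹ = adj(I−A) / det(I−A) ≈
  [   1.2150     0.0935]
  [   0.6542     1.5888]
First solve x = (I − A)⁻¹ d = adj(I−A)·d / det(I−A); in particular x_M = (0.35·90 + 0.85·155) / 0.5350 = 163.25 / 0.5350 ≈ 305.140.
Intermediate flow from M to M: z_MM = a_MM · x_M = 0.35 × 163.25 / 0.5350 = 57.1375 / 0.5350 ≈ 106.8.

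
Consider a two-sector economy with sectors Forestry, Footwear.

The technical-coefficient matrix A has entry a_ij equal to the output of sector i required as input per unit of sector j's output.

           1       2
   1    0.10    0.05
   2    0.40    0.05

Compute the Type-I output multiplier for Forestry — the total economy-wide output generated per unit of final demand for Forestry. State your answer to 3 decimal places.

I − A =
  [   0.90    -0.05]
  [  -0.40     0.95]
det(I−A) = (0.90)(0.95) − (-0.05)(-0.40) = 0.8350
adj(I−A) = [[0.95, 0.05], [0.40, 0.90]]
(I − A)⁻¹ = adj(I−A) / det(I−A) ≈
  [   1.1377     0.0599]
  [   0.4790     1.0778]
The output multiplier for sector j is the column-j sum of the Leontief inverse (I − A)⁻¹ = adj(I−A) / det(I−A).
Column 1 of adj(I−A): (0.95, 0.40); det(I−A) = 0.8350.
m_1 = (0.95 + 0.40) / 0.8350 = 1.35 / 0.8350 ≈ 1.617.

m_1 = 1.617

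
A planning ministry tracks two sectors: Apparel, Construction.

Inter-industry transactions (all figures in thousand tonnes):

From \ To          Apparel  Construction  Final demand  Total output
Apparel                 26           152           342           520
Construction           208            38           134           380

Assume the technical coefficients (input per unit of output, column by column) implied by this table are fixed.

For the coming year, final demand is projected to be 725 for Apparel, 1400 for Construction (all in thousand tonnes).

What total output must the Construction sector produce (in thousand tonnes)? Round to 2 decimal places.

Technical coefficients a_ij = z_ij / X_j:
  a_11 = 26/520 = 0.05, a_21 = 208/520 = 0.40
  a_12 = 152/380 = 0.40, a_22 = 38/380 = 0.10
I − A =
  [   0.95    -0.40]
  [  -0.40     0.90]
det(I−A) = (0.95)(0.90) − (-0.40)(-0.40) = 0.6950
adj(I−A) = [[0.90, 0.40], [0.40, 0.95]]
(I − A)⁻¹ = adj(I−A) / det(I−A) ≈
  [   1.2950     0.5755]
  [   0.5755     1.3669]
x = (I − A)⁻¹ d = adj(I−A)·d / det(I−A), with det(I−A) = 0.6950:
  x_1 = (0.90·725 + 0.40·1400) / 0.6950 = 1212.50 / 0.6950 ≈ 1744.60
  x_2 = (0.40·725 + 0.95·1400) / 0.6950 = 1620.00 / 0.6950 ≈ 2330.94

x_2 = 2330.94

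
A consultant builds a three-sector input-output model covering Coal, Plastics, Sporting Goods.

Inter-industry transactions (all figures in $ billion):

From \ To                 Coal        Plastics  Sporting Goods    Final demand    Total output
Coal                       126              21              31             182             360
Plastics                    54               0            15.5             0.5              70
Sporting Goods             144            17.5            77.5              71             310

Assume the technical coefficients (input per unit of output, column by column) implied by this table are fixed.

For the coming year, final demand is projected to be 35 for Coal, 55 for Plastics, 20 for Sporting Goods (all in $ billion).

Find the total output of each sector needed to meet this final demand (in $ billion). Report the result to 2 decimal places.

Technical coefficients a_ij = z_ij / X_j:
  a_11 = 126/360 = 0.35, a_21 = 54/360 = 0.15, a_31 = 144/360 = 0.40
  a_12 = 21/70 = 0.30, a_22 = 0/70 = 0.00, a_32 = 17.5/70 = 0.25
  a_13 = 31/310 = 0.10, a_23 = 15.5/310 = 0.05, a_33 = 77.5/310 = 0.25
I − A =
  [   0.65    -0.30    -0.10]
  [  -0.15     1.00    -0.05]
  [  -0.40    -0.25     0.75]
Cofactors of I−A, C_ij = (−1)^(i+j)·(minor ij) (rows/columns in the sector order above):
  C_11 = (1.00)(0.75) − (-0.05)(-0.25) = 0.7375
  C_12 = −[(-0.15)(0.75) − (-0.05)(-0.40)] = 0.1325
  C_13 = (-0.15)(-0.25) − (1.00)(-0.40) = 0.4375
  C_21 = −[(-0.30)(0.75) − (-0.10)(-0.25)] = 0.2500
  C_22 = (0.65)(0.75) − (-0.10)(-0.40) = 0.4475
  C_23 = −[(0.65)(-0.25) − (-0.30)(-0.40)] = 0.2825
  C_31 = (-0.30)(-0.05) − (-0.10)(1.00) = 0.1150
  C_32 = −[(0.65)(-0.05) − (-0.10)(-0.15)] = 0.0475
  C_33 = (0.65)(1.00) − (-0.30)(-0.15) = 0.6050
det(I−A) = Σ_j (I−A)_1j·C_1j = (0.65)(0.7375) + (-0.30)(0.1325) + (-0.10)(0.4375) = 0.395875
adj(I−A) = Cᵀ =
  [ 0.7375   0.2500   0.1150]
  [ 0.1325   0.4475   0.0475]
  [ 0.4375   0.2825   0.6050]
(I − A)⁻¹ = adj(I−A) / det(I−A) ≈
  [   1.8630     0.6315     0.2905]
  [   0.3347     1.1304     0.1200]
  [   1.1051     0.7136     1.5283]
x = (I − A)⁻¹ d = adj(I−A)·d / det(I−A), with det(I−A) = 0.395875:
  x_1 = (0.7375·35 + 0.2500·55 + 0.1150·20) / 0.395875 = 41.8625 / 0.395875 ≈ 105.75
  x_2 = (0.1325·35 + 0.4475·55 + 0.0475·20) / 0.395875 = 30.20 / 0.395875 ≈ 76.29
  x_3 = (0.4375·35 + 0.2825·55 + 0.6050·20) / 0.395875 = 42.95 / 0.395875 ≈ 108.49

x_1 = 105.75, x_2 = 76.29, x_3 = 108.49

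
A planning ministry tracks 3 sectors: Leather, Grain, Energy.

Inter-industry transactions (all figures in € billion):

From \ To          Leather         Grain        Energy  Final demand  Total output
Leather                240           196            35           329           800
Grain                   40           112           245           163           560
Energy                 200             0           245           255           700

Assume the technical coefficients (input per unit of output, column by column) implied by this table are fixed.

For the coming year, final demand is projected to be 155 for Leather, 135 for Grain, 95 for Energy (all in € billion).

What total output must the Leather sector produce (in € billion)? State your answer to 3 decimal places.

Technical coefficients a_ij = z_ij / X_j:
  a_11 = 240/800 = 0.30, a_21 = 40/800 = 0.05, a_31 = 200/800 = 0.25
  a_12 = 196/560 = 0.35, a_22 = 112/560 = 0.20, a_32 = 0/560 = 0.00
  a_13 = 35/700 = 0.05, a_23 = 245/700 = 0.35, a_33 = 245/700 = 0.35
I − A =
  [   0.70    -0.35    -0.05]
  [  -0.05     0.80    -0.35]
  [  -0.25     0.00     0.65]
Cofactors of I−A, C_ij = (−1)^(i+j)·(minor ij) (rows/columns in the sector order above):
  C_11 = (0.80)(0.65) − (-0.35)(0.00) = 0.5200
  C_12 = −[(-0.05)(0.65) − (-0.35)(-0.25)] = 0.1200
  C_13 = (-0.05)(0.00) − (0.80)(-0.25) = 0.2000
  C_21 = −[(-0.35)(0.65) − (-0.05)(0.00)] = 0.2275
  C_22 = (0.70)(0.65) − (-0.05)(-0.25) = 0.4425
  C_23 = −[(0.70)(0.00) − (-0.35)(-0.25)] = 0.0875
  C_31 = (-0.35)(-0.35) − (-0.05)(0.80) = 0.1625
  C_32 = −[(0.70)(-0.35) − (-0.05)(-0.05)] = 0.2475
  C_33 = (0.70)(0.80) − (-0.35)(-0.05) = 0.5425
det(I−A) = Σ_j (I−A)_1j·C_1j = (0.70)(0.5200) + (-0.35)(0.1200) + (-0.05)(0.2000) = 0.3120
adj(I−A) = Cᵀ =
  [ 0.5200   0.2275   0.1625]
  [ 0.1200   0.4425   0.2475]
  [ 0.2000   0.0875   0.5425]
(I − A)⁻¹ = adj(I−A) / det(I−A) ≈
  [   1.6667     0.7292     0.5208]
  [   0.3846     1.4183     0.7933]
  [   0.6410     0.2804     1.7388]
x = (I − A)⁻¹ d = adj(I−A)·d / det(I−A), with det(I−A) = 0.3120:
  x_1 = (0.5200·155 + 0.2275·135 + 0.1625·95) / 0.3120 = 126.75 / 0.3120 = 406.250
  x_2 = (0.1200·155 + 0.4425·135 + 0.2475·95) / 0.3120 = 101.85 / 0.3120 ≈ 326.442
  x_3 = (0.2000·155 + 0.0875·135 + 0.5425·95) / 0.3120 = 94.35 / 0.3120 ≈ 302.404

x_1 = 406.250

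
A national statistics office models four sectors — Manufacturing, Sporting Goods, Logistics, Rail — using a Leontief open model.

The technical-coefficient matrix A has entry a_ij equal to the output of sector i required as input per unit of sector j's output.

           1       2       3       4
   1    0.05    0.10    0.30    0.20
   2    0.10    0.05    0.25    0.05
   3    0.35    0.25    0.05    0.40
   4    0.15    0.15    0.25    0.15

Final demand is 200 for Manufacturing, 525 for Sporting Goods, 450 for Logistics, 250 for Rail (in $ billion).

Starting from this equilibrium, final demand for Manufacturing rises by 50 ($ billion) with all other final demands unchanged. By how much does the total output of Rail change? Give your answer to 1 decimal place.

I − A =
  [   0.95    -0.10    -0.30    -0.20]
  [  -0.10     0.95    -0.25    -0.05]
  [  -0.35    -0.25     0.95    -0.40]
  [  -0.15    -0.15    -0.25     0.85]
Compute the cofactors C_ij = (−1)^(i+j)·(3×3 minor ij) of I−A; the adjugate is their transpose:
adj(I−A) = Cᵀ =
  [ 0.593750   0.193500   0.317500   0.300500]
  [ 0.171625   0.518875   0.239000   0.183375]
  [ 0.366125   0.297625   0.719250   0.442125]
  [ 0.242750   0.213250   0.309750   0.672500]
det(I−A) = Σ_j (I−A)_1j·C_1j = (0.95)(0.593750) + (-0.10)(0.171625) + (-0.30)(0.366125) + (-0.20)(0.242750) = 0.3885125
(I − A)⁻¹ = adj(I−A) / det(I−A) ≈
  [   1.5283     0.4981     0.8172     0.7735]
  [   0.4417     1.3355     0.6152     0.4720]
  [   0.9424     0.7661     1.8513     1.1380]
  [   0.6248     0.5489     0.7973     1.7310]
Δx = (I − A)⁻¹ Δd with Δd having +50 in the Manufacturing component and 0 elsewhere.
So Δx_4 = L_41 · (+50), where L_41 = adj(I−A)_41 / det(I−A) = 0.242750 / 0.3885125.
Δx_4 = 0.242750 × (+50) / 0.3885125 = 12.1375 / 0.3885125 ≈ 31.2.

Δx_4 = 31.2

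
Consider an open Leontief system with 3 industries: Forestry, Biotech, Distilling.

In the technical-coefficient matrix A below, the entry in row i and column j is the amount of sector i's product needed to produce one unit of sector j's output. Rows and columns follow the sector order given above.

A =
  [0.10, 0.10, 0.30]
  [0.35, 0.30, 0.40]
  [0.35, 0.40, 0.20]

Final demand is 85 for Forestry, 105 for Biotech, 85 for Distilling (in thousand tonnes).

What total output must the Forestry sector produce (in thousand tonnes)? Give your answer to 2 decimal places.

I − A =
  [   0.90    -0.10    -0.30]
  [  -0.35     0.70    -0.40]
  [  -0.35    -0.40     0.80]
Cofactors of I−A, C_ij = (−1)^(i+j)·(minor ij) (rows/columns in the sector order above):
  C_11 = (0.70)(0.80) − (-0.40)(-0.40) = 0.4000
  C_12 = −[(-0.35)(0.80) − (-0.40)(-0.35)] = 0.4200
  C_13 = (-0.35)(-0.40) − (0.70)(-0.35) = 0.3850
  C_21 = −[(-0.10)(0.80) − (-0.30)(-0.40)] = 0.2000
  C_22 = (0.90)(0.80) − (-0.30)(-0.35) = 0.6150
  C_23 = −[(0.90)(-0.40) − (-0.10)(-0.35)] = 0.3950
  C_31 = (-0.10)(-0.40) − (-0.30)(0.70) = 0.2500
  C_32 = −[(0.90)(-0.40) − (-0.30)(-0.35)] = 0.4650
  C_33 = (0.90)(0.70) − (-0.10)(-0.35) = 0.5950
det(I−A) = Σ_j (I−A)_1j·C_1j = (0.90)(0.4000) + (-0.10)(0.4200) + (-0.30)(0.3850) = 0.2025
adj(I−A) = Cᵀ =
  [ 0.4000   0.2000   0.2500]
  [ 0.4200   0.6150   0.4650]
  [ 0.3850   0.3950   0.5950]
(I − A)⁻¹ = adj(I−A) / det(I−A) ≈
  [   1.9753     0.9877     1.2346]
  [   2.0741     3.0370     2.2963]
  [   1.9012     1.9506     2.9383]
x = (I − A)⁻¹ d = adj(I−A)·d / det(I−A), with det(I−A) = 0.2025:
  x_1 = (0.4000·85 + 0.2000·105 + 0.2500·85) / 0.2025 = 76.25 / 0.2025 ≈ 376.54
  x_2 = (0.4200·85 + 0.6150·105 + 0.4650·85) / 0.2025 = 139.80 / 0.2025 ≈ 690.37
  x_3 = (0.3850·85 + 0.3950·105 + 0.5950·85) / 0.2025 = 124.775 / 0.2025 ≈ 616.17

x_1 = 376.54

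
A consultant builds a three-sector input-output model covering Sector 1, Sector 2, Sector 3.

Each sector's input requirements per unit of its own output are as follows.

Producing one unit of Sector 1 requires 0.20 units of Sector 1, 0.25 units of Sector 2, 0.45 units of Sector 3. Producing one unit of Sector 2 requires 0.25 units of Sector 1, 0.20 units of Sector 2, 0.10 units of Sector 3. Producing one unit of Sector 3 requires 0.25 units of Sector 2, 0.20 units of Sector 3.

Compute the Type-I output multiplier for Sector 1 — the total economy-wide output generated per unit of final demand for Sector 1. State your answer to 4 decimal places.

I − A =
  [   0.80    -0.25     0.00]
  [  -0.25     0.80    -0.25]
  [  -0.45    -0.10     0.80]
Cofactors of I−A, C_ij = (−1)^(i+j)·(minor ij) (rows/columns in the sector order above):
  C_11 = (0.80)(0.80) − (-0.25)(-0.10) = 0.6150
  C_12 = −[(-0.25)(0.80) − (-0.25)(-0.45)] = 0.3125
  C_13 = (-0.25)(-0.10) − (0.80)(-0.45) = 0.3850
  C_21 = −[(-0.25)(0.80) − (0.00)(-0.10)] = 0.2000
  C_22 = (0.80)(0.80) − (0.00)(-0.45) = 0.6400
  C_23 = −[(0.80)(-0.10) − (-0.25)(-0.45)] = 0.1925
  C_31 = (-0.25)(-0.25) − (0.00)(0.80) = 0.0625
  C_32 = −[(0.80)(-0.25) − (0.00)(-0.25)] = 0.2000
  C_33 = (0.80)(0.80) − (-0.25)(-0.25) = 0.5775
det(I−A) = Σ_j (I−A)_1j·C_1j = (0.80)(0.6150) + (-0.25)(0.3125) + (0.00)(0.3850) = 0.413875
adj(I−A) = Cᵀ =
  [ 0.6150   0.2000   0.0625]
  [ 0.3125   0.6400   0.2000]
  [ 0.3850   0.1925   0.5775]
(I − A)⁻¹ = adj(I−A) / det(I−A) ≈
  [   1.48596     0.48324     0.15101]
  [   0.75506     1.54636     0.48324]
  [   0.93023     0.46512     1.39535]
The output multiplier for sector j is the column-j sum of the Leontief inverse (I − A)⁻¹ = adj(I−A) / det(I−A).
Column 1 of adj(I−A): (0.6150, 0.3125, 0.3850); det(I−A) = 0.413875.
m_1 = (0.6150 + 0.3125 + 0.3850) / 0.413875 = 1.3125 / 0.413875 ≈ 3.1712.

m_1 = 3.1712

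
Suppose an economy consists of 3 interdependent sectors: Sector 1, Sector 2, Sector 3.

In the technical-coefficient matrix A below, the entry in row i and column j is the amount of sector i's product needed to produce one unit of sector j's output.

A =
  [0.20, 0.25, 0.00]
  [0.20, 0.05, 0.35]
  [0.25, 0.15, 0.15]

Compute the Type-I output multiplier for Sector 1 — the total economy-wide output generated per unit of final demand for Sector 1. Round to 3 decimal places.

I − A =
  [   0.80    -0.25     0.00]
  [  -0.20     0.95    -0.35]
  [  -0.25    -0.15     0.85]
Cofactors of I−A, C_ij = (−1)^(i+j)·(minor ij) (rows/columns in the sector order above):
  C_11 = (0.95)(0.85) − (-0.35)(-0.15) = 0.7550
  C_12 = −[(-0.20)(0.85) − (-0.35)(-0.25)] = 0.2575
  C_13 = (-0.20)(-0.15) − (0.95)(-0.25) = 0.2675
  C_21 = −[(-0.25)(0.85) − (0.00)(-0.15)] = 0.2125
  C_22 = (0.80)(0.85) − (0.00)(-0.25) = 0.6800
  C_23 = −[(0.80)(-0.15) − (-0.25)(-0.25)] = 0.1825
  C_31 = (-0.25)(-0.35) − (0.00)(0.95) = 0.0875
  C_32 = −[(0.80)(-0.35) − (0.00)(-0.20)] = 0.2800
  C_33 = (0.80)(0.95) − (-0.25)(-0.20) = 0.7100
det(I−A) = Σ_j (I−A)_1j·C_1j = (0.80)(0.7550) + (-0.25)(0.2575) + (0.00)(0.2675) = 0.539625
adj(I−A) = Cᵀ =
  [ 0.7550   0.2125   0.0875]
  [ 0.2575   0.6800   0.2800]
  [ 0.2675   0.1825   0.7100]
(I − A)⁻¹ = adj(I−A) / det(I−A) ≈
  [   1.3991     0.3938     0.1621]
  [   0.4772     1.2601     0.5189]
  [   0.4957     0.3382     1.3157]
The output multiplier for sector j is the column-j sum of the Leontief inverse (I − A)⁻¹ = adj(I−A) / det(I−A).
Column 1 of adj(I−A): (0.7550, 0.2575, 0.2675); det(I−A) = 0.539625.
m_1 = (0.7550 + 0.2575 + 0.2675) / 0.539625 = 1.28 / 0.539625 ≈ 2.372.

m_1 = 2.372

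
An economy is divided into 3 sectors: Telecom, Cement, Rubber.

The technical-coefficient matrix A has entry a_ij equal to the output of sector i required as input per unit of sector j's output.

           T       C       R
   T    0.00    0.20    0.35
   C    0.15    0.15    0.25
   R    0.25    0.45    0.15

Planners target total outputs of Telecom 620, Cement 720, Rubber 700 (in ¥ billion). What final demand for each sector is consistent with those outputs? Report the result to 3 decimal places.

d_T = 231.000, d_C = 344.000, d_R = 116.000

I − A =
  [   1.00    -0.20    -0.35]
  [  -0.15     0.85    -0.25]
  [  -0.25    -0.45     0.85]
d = (I − A) x:
  d_T = (+1.00)·620 + (-0.20)·720 + (-0.35)·700 = 231.000
  d_C = (-0.15)·620 + (+0.85)·720 + (-0.25)·700 = 344.000
  d_R = (-0.25)·620 + (-0.45)·720 + (+0.85)·700 = 116.000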